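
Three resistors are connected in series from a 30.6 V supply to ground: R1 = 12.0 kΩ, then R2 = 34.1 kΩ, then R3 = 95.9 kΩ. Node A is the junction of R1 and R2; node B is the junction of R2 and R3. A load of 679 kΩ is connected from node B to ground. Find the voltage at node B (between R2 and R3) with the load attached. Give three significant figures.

At node B, R3 is in parallel with the load: R3‖R_L = 84.03 kΩ.
Below node A the resistance is R2 + (R3‖R_L) = 118.1 kΩ, so V_A = 30.6 × 118.1/130.1 = 27.78 V.
Then V_B = V_A × (R3‖R_L)/(R2 + R3‖R_L) = 27.78 × 84.03/118.1 = 19.8 V.

V ≈ 19.8 V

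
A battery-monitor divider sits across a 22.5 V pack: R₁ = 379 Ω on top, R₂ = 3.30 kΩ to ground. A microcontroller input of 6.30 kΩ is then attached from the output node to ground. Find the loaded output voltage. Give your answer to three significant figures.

V_out ≈ 19.1 V

The load sits in parallel with R₂: R₂‖R_L = (3300 × 6300) / (3300 + 6300) = 2166 Ω.
V_out = 22.5 × 2166 / (379 + 2166) = 22.5 × 2166/2545 = 19.1 V.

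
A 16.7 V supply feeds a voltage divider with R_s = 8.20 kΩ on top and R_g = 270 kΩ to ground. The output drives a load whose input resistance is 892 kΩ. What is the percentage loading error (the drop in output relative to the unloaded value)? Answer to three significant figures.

0.884 %

The divider's output (Thévenin) resistance is R_s‖R_g = 7.958 kΩ.
Fractional drop under load = R_th/(R_th + R_L) = 7.958 / (7.958 + 892) = 0.008843.
So the output falls by 0.884 %.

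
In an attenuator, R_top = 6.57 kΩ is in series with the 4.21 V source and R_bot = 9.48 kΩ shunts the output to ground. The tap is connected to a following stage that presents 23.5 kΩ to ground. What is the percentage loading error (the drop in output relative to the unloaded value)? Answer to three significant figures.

Unloaded V = 4.21 × 9.48/16.05 = 2.4867 V.
Loaded: R_bot‖R_L = 6.755 kΩ, giving V = 4.21 × 6.755/13.33 = 2.1342 V.
Drop = (2.4867 − 2.1342) / 2.4867 = 14.2 %.

14.2 %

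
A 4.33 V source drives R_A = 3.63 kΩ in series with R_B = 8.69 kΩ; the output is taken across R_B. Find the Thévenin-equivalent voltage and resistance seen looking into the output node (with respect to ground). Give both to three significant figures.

V_th = 3.05 V, R_th = 2.56 kΩ

V_th is the open-circuit tap voltage: 4.33 × 8.69/(3.63 + 8.69) = 3.05 V.
With the supply zeroed, R_A and R_B appear in parallel from the tap: R_th = R_A‖R_B = (3.63 × 8.69)/12.32 = 2.56 kΩ.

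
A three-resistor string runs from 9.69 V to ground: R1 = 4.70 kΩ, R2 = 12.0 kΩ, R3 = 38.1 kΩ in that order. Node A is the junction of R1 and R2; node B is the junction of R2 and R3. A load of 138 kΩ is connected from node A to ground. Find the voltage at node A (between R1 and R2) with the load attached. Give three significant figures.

Below node A the series string R2+R3 = 50.10 kΩ sits in parallel with the 138 kΩ load: 36.76 kΩ.
V_A = 9.69 × 36.76/(4.70 + 36.76) = 8.59 V.

V ≈ 8.59 V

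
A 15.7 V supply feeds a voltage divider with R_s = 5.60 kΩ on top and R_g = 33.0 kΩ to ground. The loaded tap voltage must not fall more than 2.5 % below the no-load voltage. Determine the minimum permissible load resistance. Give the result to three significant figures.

Output resistance R_th = R_s‖R_g = (5.60 × 33.0)/38.60 = 4.788 kΩ.
The fractional drop is R_th/(R_th + R_L); requiring this ≤ 0.0250 gives R_L ≥ R_th(1/0.0250 − 1) = 4.788 × 39.00 = 187 kΩ.

R_L(min) ≈ 187 kΩ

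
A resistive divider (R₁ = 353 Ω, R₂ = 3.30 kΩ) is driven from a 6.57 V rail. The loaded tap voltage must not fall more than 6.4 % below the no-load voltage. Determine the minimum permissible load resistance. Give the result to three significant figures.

R_L(min) ≈ 4.66 kΩ

Output resistance R_th = R₁‖R₂ = (353 × 3300)/3653 = 318.9 Ω.
The fractional drop is R_th/(R_th + R_L); requiring this ≤ 0.0640 gives R_L ≥ R_th(1/0.0640 − 1) = 318.9 × 14.62 = 4.66 kΩ.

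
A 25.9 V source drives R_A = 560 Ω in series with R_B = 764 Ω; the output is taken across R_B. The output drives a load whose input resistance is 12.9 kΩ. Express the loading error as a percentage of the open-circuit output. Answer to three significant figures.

2.44 %

The divider's output (Thévenin) resistance is R_A‖R_B = 323.1 Ω.
Fractional drop under load = R_th/(R_th + R_L) = 323.1 / (323.1 + 12900) = 0.02444.
So the output falls by 2.44 %.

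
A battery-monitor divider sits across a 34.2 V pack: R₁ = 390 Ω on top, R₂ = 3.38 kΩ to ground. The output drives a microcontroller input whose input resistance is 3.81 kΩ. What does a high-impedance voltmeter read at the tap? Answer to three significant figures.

V_out ≈ 28.1 V

The load sits in parallel with R₂: R₂‖R_L = (3380 × 3810) / (3380 + 3810) = 1791 Ω.
V_out = 34.2 × 1791 / (390 + 1791) = 34.2 × 1791/2181 = 28.1 V.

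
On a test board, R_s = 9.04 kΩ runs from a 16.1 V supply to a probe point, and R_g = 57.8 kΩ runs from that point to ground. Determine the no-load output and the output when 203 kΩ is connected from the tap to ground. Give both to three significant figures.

Unloaded: 13.9 V; loaded: 13.4 V

Open-circuit: V = 16.1 × 57.8/(9.04 + 57.8) = 13.9 V.
With the load, R_g becomes R_g‖R_L = 44.99 kΩ, so V = 16.1 × 44.99/54.03 = 13.4 V.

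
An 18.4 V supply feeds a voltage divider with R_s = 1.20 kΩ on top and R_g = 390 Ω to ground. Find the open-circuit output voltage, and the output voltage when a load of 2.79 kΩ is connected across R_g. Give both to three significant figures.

Open-circuit: V = 18.4 × 390/(1200 + 390) = 4.51 V.
With the load, R_g becomes R_g‖R_L = 342.2 Ω, so V = 18.4 × 342.2/1542 = 4.08 V.

Unloaded: 4.51 V; loaded: 4.08 V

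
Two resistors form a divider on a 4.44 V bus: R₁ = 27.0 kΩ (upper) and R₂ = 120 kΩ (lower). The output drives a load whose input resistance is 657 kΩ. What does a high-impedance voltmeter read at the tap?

V_out ≈ 3.51 V

The load sits in parallel with R₂: R₂‖R_L = (120 × 657) / (120 + 657) = 101.5 kΩ.
V_out = 4.44 × 101.5 / (27.0 + 101.5) = 4.44 × 101.5/128.5 = 3.51 V.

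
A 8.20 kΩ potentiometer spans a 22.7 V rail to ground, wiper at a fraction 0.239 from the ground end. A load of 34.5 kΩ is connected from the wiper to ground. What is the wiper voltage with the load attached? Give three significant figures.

The wiper splits the pot into (1−α)R = 6.240 kΩ above and αR = 1.960 kΩ below.
Lower section ‖ load = 1.854 kΩ.
V_wiper = 22.7 × 1.854/(6.240 + 1.854) = 5.20 V.

V ≈ 5.20 V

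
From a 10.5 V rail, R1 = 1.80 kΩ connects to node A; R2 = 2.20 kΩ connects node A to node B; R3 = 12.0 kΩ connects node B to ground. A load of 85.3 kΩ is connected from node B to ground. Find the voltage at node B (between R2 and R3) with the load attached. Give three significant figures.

V ≈ 7.61 V

At node B, R3 is in parallel with the load: R3‖R_L = 10.52 kΩ.
Below node A the resistance is R2 + (R3‖R_L) = 12.72 kΩ, so V_A = 10.5 × 12.72/14.52 = 9.198 V.
Then V_B = V_A × (R3‖R_L)/(R2 + R3‖R_L) = 9.198 × 10.52/12.72 = 7.61 V.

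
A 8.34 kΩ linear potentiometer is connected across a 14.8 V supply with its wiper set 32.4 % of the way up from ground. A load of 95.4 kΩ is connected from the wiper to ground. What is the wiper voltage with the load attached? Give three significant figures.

V ≈ 4.71 V

The wiper splits the pot into (1−α)R = 5.638 kΩ above and αR = 2.702 kΩ below.
Lower section ‖ load = 2.628 kΩ.
V_wiper = 14.8 × 2.628/(5.638 + 2.628) = 4.71 V.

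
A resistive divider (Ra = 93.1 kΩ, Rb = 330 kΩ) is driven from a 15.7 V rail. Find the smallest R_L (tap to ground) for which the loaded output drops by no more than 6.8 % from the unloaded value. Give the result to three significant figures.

Output resistance R_th = Ra‖Rb = (93.1 × 330)/423.1 = 72.61 kΩ.
The fractional drop is R_th/(R_th + R_L); requiring this ≤ 0.0680 gives R_L ≥ R_th(1/0.0680 − 1) = 72.61 × 13.71 = 995 kΩ.

R_L(min) ≈ 995 kΩ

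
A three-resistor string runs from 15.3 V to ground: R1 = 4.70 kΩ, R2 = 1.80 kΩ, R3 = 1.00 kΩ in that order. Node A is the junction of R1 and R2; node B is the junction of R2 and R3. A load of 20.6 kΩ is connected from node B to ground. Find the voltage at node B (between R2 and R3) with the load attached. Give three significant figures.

At node B, R3 is in parallel with the load: R3‖R_L = 0.9537 kΩ.
Below node A the resistance is R2 + (R3‖R_L) = 2.754 kΩ, so V_A = 15.3 × 2.754/7.454 = 5.652 V.
Then V_B = V_A × (R3‖R_L)/(R2 + R3‖R_L) = 5.652 × 0.9537/2.754 = 1.96 V.

V ≈ 1.96 V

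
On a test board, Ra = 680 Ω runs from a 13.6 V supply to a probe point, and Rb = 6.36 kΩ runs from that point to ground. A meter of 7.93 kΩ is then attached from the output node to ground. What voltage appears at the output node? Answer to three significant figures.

The load sits in parallel with Rb: Rb‖R_L = (6360 × 7930) / (6360 + 7930) = 3529 Ω.
V_out = 13.6 × 3529 / (680 + 3529) = 13.6 × 3529/4209 = 11.4 V.
(Unloaded it would have been 12.3 V.)

V_out ≈ 11.4 V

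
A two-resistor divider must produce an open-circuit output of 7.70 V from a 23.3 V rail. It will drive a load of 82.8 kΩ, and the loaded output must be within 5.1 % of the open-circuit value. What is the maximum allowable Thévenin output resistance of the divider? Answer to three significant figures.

R_th ≤ 4.45 kΩ

Loading drop = R_th/(R_th + R_L) ≤ 0.0510, so R_th ≤ R_L · ε/(1−ε) = 82.8 kΩ × 0.0510/0.9490 = 4.45 kΩ.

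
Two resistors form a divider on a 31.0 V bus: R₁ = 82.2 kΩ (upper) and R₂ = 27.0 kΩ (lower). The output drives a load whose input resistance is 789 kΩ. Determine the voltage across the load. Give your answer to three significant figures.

V_out ≈ 7.47 V

The load sits in parallel with R₂: R₂‖R_L = (27.0 × 789) / (27.0 + 789) = 26.11 kΩ.
V_out = 31.0 × 26.11 / (82.2 + 26.11) = 31.0 × 26.11/108.3 = 7.47 V.
(Unloaded it would have been 7.66 V.)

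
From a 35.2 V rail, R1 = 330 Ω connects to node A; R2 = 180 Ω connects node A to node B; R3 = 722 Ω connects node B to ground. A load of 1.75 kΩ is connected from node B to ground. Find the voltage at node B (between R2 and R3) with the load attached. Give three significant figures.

At node B, R3 is in parallel with the load: R3‖R_L = 511.1 Ω.
Below node A the resistance is R2 + (R3‖R_L) = 691.1 Ω, so V_A = 35.2 × 691.1/1021 = 23.82 V.
Then V_B = V_A × (R3‖R_L)/(R2 + R3‖R_L) = 23.82 × 511.1/691.1 = 17.6 V.

V ≈ 17.6 V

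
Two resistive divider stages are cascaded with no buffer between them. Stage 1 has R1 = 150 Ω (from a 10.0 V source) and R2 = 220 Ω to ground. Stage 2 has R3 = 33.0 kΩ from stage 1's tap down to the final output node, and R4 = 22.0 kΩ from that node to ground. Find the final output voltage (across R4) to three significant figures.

V_out ≈ 2.37 V

Stage 2 presents R3+R4 = 55000 Ω as a load on stage 1's tap.
Stage 1's lower leg becomes R2‖(R3+R4) = 219.1 Ω, so V_mid = 10.0 × 219.1/369.1 = 5.936 V.
Stage 2 is itself unloaded: V_out = V_mid × R4/(R3+R4) = 5.936 × 22000/55000 = 2.37 V.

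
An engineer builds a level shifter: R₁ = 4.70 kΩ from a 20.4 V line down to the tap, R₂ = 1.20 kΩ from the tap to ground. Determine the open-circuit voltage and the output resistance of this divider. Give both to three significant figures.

V_th = 4.15 V, R_th = 956 Ω

V_th is the open-circuit tap voltage: 20.4 × 1.20/(4.70 + 1.20) = 4.15 V.
With the supply zeroed, R₁ and R₂ appear in parallel from the tap: R_th = R₁‖R₂ = (4.70 × 1.20)/5.900 = 956 Ω.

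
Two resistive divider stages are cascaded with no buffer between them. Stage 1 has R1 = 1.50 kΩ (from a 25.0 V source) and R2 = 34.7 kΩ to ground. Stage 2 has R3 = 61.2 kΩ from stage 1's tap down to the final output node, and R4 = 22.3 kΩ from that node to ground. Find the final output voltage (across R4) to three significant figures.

Stage 2 presents R3+R4 = 83.50 kΩ as a load on stage 1's tap.
Stage 1's lower leg becomes R2‖(R3+R4) = 24.51 kΩ, so V_mid = 25.0 × 24.51/26.01 = 23.56 V.
Stage 2 is itself unloaded: V_out = V_mid × R4/(R3+R4) = 23.56 × 22.3/83.50 = 6.29 V.

V_out ≈ 6.29 V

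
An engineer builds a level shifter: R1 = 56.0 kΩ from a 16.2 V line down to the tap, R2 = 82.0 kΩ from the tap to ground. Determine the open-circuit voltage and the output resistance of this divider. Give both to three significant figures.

V_th is the open-circuit tap voltage: 16.2 × 82.0/(56.0 + 82.0) = 9.63 V.
With the supply zeroed, R1 and R2 appear in parallel from the tap: R_th = R1‖R2 = (56.0 × 82.0)/138.0 = 33.3 kΩ.

V_th = 9.63 V, R_th = 33.3 kΩ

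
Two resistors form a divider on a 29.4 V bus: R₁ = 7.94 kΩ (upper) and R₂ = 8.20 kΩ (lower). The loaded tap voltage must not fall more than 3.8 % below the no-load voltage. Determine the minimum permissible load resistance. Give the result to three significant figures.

Output resistance R_th = R₁‖R₂ = (7.94 × 8.20)/16.14 = 4.034 kΩ.
The fractional drop is R_th/(R_th + R_L); requiring this ≤ 0.0380 gives R_L ≥ R_th(1/0.0380 − 1) = 4.034 × 25.32 = 102 kΩ.

R_L(min) ≈ 102 kΩ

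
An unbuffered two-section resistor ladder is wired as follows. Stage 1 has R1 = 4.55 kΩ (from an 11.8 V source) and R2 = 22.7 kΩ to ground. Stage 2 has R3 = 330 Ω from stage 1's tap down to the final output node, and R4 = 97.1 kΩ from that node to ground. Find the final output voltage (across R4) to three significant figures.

V_out ≈ 9.43 V

Stage 2 presents R3+R4 = 97430 Ω as a load on stage 1's tap.
Stage 1's lower leg becomes R2‖(R3+R4) = 18410 Ω, so V_mid = 11.8 × 18410/22960 = 9.462 V.
Stage 2 is itself unloaded: V_out = V_mid × R4/(R3+R4) = 9.462 × 97100/97430 = 9.43 V.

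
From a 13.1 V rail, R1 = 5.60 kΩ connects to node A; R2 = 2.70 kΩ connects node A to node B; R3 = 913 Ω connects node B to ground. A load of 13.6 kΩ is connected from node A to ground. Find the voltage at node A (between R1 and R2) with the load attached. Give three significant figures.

V ≈ 4.42 V

Below node A the series string R2+R3 = 3613 Ω sits in parallel with the 13600 Ω load: 2855 Ω.
V_A = 13.1 × 2855/(5600 + 2855) = 4.42 V.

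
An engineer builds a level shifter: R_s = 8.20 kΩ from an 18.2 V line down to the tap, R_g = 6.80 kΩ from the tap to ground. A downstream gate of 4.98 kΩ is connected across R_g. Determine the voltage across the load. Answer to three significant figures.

V_out ≈ 4.72 V

The load sits in parallel with R_g: R_g‖R_L = (6.80 × 4.98) / (6.80 + 4.98) = 2.875 kΩ.
V_out = 18.2 × 2.875 / (8.20 + 2.875) = 18.2 × 2.875/11.07 = 4.72 V.
(Unloaded it would have been 8.25 V.)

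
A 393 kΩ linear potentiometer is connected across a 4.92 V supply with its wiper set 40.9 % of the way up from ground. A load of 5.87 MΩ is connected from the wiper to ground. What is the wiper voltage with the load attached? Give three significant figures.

The wiper splits the pot into (1−α)R = 232.3 kΩ above and αR = 160.7 kΩ below.
Lower section ‖ load = 156.5 kΩ.
V_wiper = 4.92 × 156.5/(232.3 + 156.5) = 1.98 V.

V ≈ 1.98 V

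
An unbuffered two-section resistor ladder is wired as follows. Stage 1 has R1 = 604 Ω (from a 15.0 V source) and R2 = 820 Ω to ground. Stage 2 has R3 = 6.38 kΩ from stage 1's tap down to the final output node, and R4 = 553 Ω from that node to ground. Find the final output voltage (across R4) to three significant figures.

V_out ≈ 0.656 V

Stage 2 presents R3+R4 = 6933 Ω as a load on stage 1's tap.
Stage 1's lower leg becomes R2‖(R3+R4) = 733.3 Ω, so V_mid = 15.0 × 733.3/1337 = 8.225 V.
Stage 2 is itself unloaded: V_out = V_mid × R4/(R3+R4) = 8.225 × 553/6933 = 0.656 V.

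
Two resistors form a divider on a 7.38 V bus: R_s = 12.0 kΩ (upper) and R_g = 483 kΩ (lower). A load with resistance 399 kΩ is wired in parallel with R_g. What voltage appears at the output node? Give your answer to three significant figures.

The load sits in parallel with R_g: R_g‖R_L = (483 × 399) / (483 + 399) = 218.5 kΩ.
V_out = 7.38 × 218.5 / (12.0 + 218.5) = 7.38 × 218.5/230.5 = 7.00 V.
(Unloaded it would have been 7.20 V.)

V_out ≈ 7.00 V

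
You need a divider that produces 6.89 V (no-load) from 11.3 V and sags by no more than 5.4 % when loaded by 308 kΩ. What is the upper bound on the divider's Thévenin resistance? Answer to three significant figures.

Loading drop = R_th/(R_th + R_L) ≤ 0.0540, so R_th ≤ R_L · ε/(1−ε) = 308 kΩ × 0.0540/0.9460 = 17.6 kΩ.

R_th ≤ 17.6 kΩ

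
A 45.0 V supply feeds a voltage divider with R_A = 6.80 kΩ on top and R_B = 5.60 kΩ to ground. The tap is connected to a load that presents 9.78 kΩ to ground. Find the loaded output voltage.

V_out ≈ 15.5 V

The load sits in parallel with R_B: R_B‖R_L = (5.60 × 9.78) / (5.60 + 9.78) = 3.561 kΩ.
V_out = 45.0 × 3.561 / (6.80 + 3.561) = 45.0 × 3.561/10.36 = 15.5 V.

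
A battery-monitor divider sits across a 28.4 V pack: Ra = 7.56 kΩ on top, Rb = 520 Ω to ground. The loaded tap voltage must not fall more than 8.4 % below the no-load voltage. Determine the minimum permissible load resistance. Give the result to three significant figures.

R_L(min) ≈ 5.31 kΩ

Output resistance R_th = Ra‖Rb = (7560 × 520)/8080 = 486.5 Ω.
The fractional drop is R_th/(R_th + R_L); requiring this ≤ 0.0840 gives R_L ≥ R_th(1/0.0840 − 1) = 486.5 × 10.90 = 5.31 kΩ.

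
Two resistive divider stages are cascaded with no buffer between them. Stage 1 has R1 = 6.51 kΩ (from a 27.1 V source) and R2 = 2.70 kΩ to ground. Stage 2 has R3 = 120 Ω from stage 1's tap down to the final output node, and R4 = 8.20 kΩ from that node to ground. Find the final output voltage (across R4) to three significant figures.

V_out ≈ 6.37 V

Stage 2 presents R3+R4 = 8320 Ω as a load on stage 1's tap.
Stage 1's lower leg becomes R2‖(R3+R4) = 2038 Ω, so V_mid = 27.1 × 2038/8548 = 6.462 V.
Stage 2 is itself unloaded: V_out = V_mid × R4/(R3+R4) = 6.462 × 8200/8320 = 6.37 V.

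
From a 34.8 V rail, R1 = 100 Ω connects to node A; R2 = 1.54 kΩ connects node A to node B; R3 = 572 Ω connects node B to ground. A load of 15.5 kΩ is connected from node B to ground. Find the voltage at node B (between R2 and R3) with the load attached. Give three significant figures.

At node B, R3 is in parallel with the load: R3‖R_L = 551.6 Ω.
Below node A the resistance is R2 + (R3‖R_L) = 2092 Ω, so V_A = 34.8 × 2092/2192 = 33.21 V.
Then V_B = V_A × (R3‖R_L)/(R2 + R3‖R_L) = 33.21 × 551.6/2092 = 8.76 V.

V ≈ 8.76 V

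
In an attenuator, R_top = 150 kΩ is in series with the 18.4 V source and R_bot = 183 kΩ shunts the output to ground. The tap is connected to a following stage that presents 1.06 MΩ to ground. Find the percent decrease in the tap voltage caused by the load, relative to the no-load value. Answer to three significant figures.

7.22 %

The divider's output (Thévenin) resistance is R_top‖R_bot = 82.43 kΩ.
Fractional drop under load = R_th/(R_th + R_L) = 82.43 / (82.43 + 1060) = 0.07216.
So the output falls by 7.22 %.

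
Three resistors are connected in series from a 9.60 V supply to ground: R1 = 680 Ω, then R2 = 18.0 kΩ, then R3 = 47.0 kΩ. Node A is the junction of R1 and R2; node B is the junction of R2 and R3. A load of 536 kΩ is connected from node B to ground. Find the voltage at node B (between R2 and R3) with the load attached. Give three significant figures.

V ≈ 6.70 V

At node B, R3 is in parallel with the load: R3‖R_L = 43210 Ω.
Below node A the resistance is R2 + (R3‖R_L) = 61210 Ω, so V_A = 9.60 × 61210/61890 = 9.495 V.
Then V_B = V_A × (R3‖R_L)/(R2 + R3‖R_L) = 9.495 × 43210/61210 = 6.70 V.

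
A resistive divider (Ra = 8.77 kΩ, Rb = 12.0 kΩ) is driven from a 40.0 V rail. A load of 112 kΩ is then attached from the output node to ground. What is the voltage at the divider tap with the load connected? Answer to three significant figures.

V_out ≈ 22.1 V

The load sits in parallel with Rb: Rb‖R_L = (12.0 × 112) / (12.0 + 112) = 10.84 kΩ.
V_out = 40.0 × 10.84 / (8.77 + 10.84) = 40.0 × 10.84/19.61 = 22.1 V.
(Unloaded it would have been 23.1 V.)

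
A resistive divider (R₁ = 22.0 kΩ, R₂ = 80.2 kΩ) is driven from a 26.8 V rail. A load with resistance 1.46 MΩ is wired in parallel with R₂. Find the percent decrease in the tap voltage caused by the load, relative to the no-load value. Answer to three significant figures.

The divider's output (Thévenin) resistance is R₁‖R₂ = 17.26 kΩ.
Fractional drop under load = R_th/(R_th + R_L) = 17.26 / (17.26 + 1460) = 0.01169.
So the output falls by 1.17 %.

1.17 %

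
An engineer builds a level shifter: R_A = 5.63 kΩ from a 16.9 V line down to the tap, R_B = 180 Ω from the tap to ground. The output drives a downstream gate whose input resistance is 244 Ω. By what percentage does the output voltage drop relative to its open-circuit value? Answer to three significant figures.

41.7 %

The divider's output (Thévenin) resistance is R_A‖R_B = 174.4 Ω.
Fractional drop under load = R_th/(R_th + R_L) = 174.4 / (174.4 + 244) = 0.4169.
So the output falls by 41.7 %.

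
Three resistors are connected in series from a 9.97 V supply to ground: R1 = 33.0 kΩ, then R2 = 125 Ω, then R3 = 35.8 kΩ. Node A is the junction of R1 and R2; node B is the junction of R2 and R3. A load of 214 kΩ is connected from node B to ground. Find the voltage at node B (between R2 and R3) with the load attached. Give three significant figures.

V ≈ 4.79 V

At node B, R3 is in parallel with the load: R3‖R_L = 30670 Ω.
Below node A the resistance is R2 + (R3‖R_L) = 30790 Ω, so V_A = 9.97 × 30790/63790 = 4.813 V.
Then V_B = V_A × (R3‖R_L)/(R2 + R3‖R_L) = 4.813 × 30670/30790 = 4.79 V.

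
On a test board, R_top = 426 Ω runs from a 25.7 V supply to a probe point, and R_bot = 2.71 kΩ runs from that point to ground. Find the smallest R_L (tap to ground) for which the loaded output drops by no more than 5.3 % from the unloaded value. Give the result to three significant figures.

Output resistance R_th = R_top‖R_bot = (426 × 2710)/3136 = 368.1 Ω.
The fractional drop is R_th/(R_th + R_L); requiring this ≤ 0.0530 gives R_L ≥ R_th(1/0.0530 − 1) = 368.1 × 17.87 = 6.58 kΩ.

R_L(min) ≈ 6.58 kΩ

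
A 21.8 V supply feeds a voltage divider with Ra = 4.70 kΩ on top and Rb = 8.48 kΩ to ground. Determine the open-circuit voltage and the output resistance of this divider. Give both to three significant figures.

V_th = 14.0 V, R_th = 3.02 kΩ

V_th is the open-circuit tap voltage: 21.8 × 8.48/(4.70 + 8.48) = 14.0 V.
With the supply zeroed, Ra and Rb appear in parallel from the tap: R_th = Ra‖Rb = (4.70 × 8.48)/13.18 = 3.02 kΩ.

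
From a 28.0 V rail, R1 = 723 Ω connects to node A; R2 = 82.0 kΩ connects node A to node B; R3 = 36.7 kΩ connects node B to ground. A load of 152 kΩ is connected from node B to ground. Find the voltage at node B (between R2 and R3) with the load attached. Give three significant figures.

V ≈ 7.37 V

At node B, R3 is in parallel with the load: R3‖R_L = 29560 Ω.
Below node A the resistance is R2 + (R3‖R_L) = 111600 Ω, so V_A = 28.0 × 111600/112300 = 27.82 V.
Then V_B = V_A × (R3‖R_L)/(R2 + R3‖R_L) = 27.82 × 29560/111600 = 7.37 V.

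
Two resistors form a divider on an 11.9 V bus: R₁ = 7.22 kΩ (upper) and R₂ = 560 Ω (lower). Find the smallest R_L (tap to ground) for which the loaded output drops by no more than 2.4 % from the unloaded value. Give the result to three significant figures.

R_L(min) ≈ 21.1 kΩ

Output resistance R_th = R₁‖R₂ = (7220 × 560)/7780 = 519.7 Ω.
The fractional drop is R_th/(R_th + R_L); requiring this ≤ 0.0240 gives R_L ≥ R_th(1/0.0240 − 1) = 519.7 × 40.67 = 21.1 kΩ.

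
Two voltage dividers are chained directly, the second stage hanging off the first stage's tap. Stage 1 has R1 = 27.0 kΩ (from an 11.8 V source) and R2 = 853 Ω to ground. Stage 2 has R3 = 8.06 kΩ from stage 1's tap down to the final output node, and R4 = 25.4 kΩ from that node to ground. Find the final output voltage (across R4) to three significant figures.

Stage 2 presents R3+R4 = 33460 Ω as a load on stage 1's tap.
Stage 1's lower leg becomes R2‖(R3+R4) = 831.8 Ω, so V_mid = 11.8 × 831.8/27830 = 0.3527 V.
Stage 2 is itself unloaded: V_out = V_mid × R4/(R3+R4) = 0.3527 × 25400/33460 = 0.268 V.

V_out ≈ 0.268 V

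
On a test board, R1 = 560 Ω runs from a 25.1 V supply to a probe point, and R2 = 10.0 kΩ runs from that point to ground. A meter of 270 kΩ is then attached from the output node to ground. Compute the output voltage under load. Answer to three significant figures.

The load sits in parallel with R2: R2‖R_L = (10000 × 270000) / (10000 + 270000) = 9643 Ω.
V_out = 25.1 × 9643 / (560 + 9643) = 25.1 × 9643/10200 = 23.7 V.

V_out ≈ 23.7 V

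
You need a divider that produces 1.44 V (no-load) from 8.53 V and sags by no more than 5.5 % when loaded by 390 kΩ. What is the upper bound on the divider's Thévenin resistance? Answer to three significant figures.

Loading drop = R_th/(R_th + R_L) ≤ 0.0550, so R_th ≤ R_L · ε/(1−ε) = 390 kΩ × 0.0550/0.9450 = 22.7 kΩ.

R_th ≤ 22.7 kΩ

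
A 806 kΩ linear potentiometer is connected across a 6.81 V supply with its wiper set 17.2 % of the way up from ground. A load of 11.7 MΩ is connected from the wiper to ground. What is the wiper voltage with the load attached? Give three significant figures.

V ≈ 1.16 V

The wiper splits the pot into (1−α)R = 667.4 kΩ above and αR = 138.6 kΩ below.
Lower section ‖ load = 137.0 kΩ.
V_wiper = 6.81 × 137.0/(667.4 + 137.0) = 1.16 V.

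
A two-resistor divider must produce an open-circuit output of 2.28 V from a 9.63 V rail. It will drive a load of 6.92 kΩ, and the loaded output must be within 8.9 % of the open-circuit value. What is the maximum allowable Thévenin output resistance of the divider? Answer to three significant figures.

R_th ≤ 676 Ω

Loading drop = R_th/(R_th + R_L) ≤ 0.0890, so R_th ≤ R_L · ε/(1−ε) = 6.92 kΩ × 0.0890/0.9110 = 676 Ω.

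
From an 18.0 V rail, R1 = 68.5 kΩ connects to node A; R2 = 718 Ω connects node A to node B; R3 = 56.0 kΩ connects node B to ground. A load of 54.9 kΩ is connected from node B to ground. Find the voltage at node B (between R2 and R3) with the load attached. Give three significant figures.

V ≈ 5.15 V

At node B, R3 is in parallel with the load: R3‖R_L = 27720 Ω.
Below node A the resistance is R2 + (R3‖R_L) = 28440 Ω, so V_A = 18.0 × 28440/96940 = 5.281 V.
Then V_B = V_A × (R3‖R_L)/(R2 + R3‖R_L) = 5.281 × 27720/28440 = 5.15 V.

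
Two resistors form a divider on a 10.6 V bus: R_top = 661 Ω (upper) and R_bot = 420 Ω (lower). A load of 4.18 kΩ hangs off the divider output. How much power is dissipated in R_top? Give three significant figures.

P ≈ 68.3 mW

Total resistance from the source is R_top + (R_bot‖R_L) = 1043 Ω, so I = 10.6/1043 Ω = 10.17 mA.
P = I²·R_top = (10.17 mA)² × 661 Ω = 68.3 mW.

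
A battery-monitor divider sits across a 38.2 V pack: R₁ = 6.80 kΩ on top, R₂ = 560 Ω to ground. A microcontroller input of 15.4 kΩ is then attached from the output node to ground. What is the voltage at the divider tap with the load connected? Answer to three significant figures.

The load sits in parallel with R₂: R₂‖R_L = (560 × 15400) / (560 + 15400) = 540.4 Ω.
V_out = 38.2 × 540.4 / (6800 + 540.4) = 38.2 × 540.4/7340 = 2.81 V.

V_out ≈ 2.81 V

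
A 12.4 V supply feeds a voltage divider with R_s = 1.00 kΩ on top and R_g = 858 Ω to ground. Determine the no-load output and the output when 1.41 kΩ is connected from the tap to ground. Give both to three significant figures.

Open-circuit: V = 12.4 × 858/(1000 + 858) = 5.73 V.
With the load, R_g becomes R_g‖R_L = 533.4 Ω, so V = 12.4 × 533.4/1533 = 4.31 V.

Unloaded: 5.73 V; loaded: 4.31 V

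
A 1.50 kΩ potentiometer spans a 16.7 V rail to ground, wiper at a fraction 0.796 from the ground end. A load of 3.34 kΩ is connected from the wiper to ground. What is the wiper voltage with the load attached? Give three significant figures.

V ≈ 12.4 V

The wiper splits the pot into (1−α)R = 306.0 Ω above and αR = 1194 Ω below.
Lower section ‖ load = 879.6 Ω.
V_wiper = 16.7 × 879.6/(306.0 + 879.6) = 12.4 V.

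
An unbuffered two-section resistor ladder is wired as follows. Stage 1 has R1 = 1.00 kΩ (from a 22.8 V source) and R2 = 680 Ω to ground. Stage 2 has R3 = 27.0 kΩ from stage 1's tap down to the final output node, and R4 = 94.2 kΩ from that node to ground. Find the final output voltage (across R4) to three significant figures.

V_out ≈ 7.15 V

Stage 2 presents R3+R4 = 121200 Ω as a load on stage 1's tap.
Stage 1's lower leg becomes R2‖(R3+R4) = 676.2 Ω, so V_mid = 22.8 × 676.2/1676 = 9.198 V.
Stage 2 is itself unloaded: V_out = V_mid × R4/(R3+R4) = 9.198 × 94200/121200 = 7.15 V.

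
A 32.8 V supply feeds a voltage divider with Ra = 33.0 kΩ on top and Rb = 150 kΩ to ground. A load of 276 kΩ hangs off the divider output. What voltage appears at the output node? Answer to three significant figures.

The load sits in parallel with Rb: Rb‖R_L = (150 × 276) / (150 + 276) = 97.18 kΩ.
V_out = 32.8 × 97.18 / (33.0 + 97.18) = 32.8 × 97.18/130.2 = 24.5 V.

V_out ≈ 24.5 V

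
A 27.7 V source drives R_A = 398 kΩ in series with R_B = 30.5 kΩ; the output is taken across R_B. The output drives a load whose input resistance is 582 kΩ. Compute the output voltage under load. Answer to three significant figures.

The load sits in parallel with R_B: R_B‖R_L = (30.5 × 582) / (30.5 + 582) = 28.98 kΩ.
V_out = 27.7 × 28.98 / (398 + 28.98) = 27.7 × 28.98/427.0 = 1.88 V.

V_out ≈ 1.88 V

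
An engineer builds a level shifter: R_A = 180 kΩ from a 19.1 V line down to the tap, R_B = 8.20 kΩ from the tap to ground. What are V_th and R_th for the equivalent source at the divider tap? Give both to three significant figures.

V_th = 0.832 V, R_th = 7.84 kΩ

V_th is the open-circuit tap voltage: 19.1 × 8.20/(180 + 8.20) = 0.832 V.
With the supply zeroed, R_A and R_B appear in parallel from the tap: R_th = R_A‖R_B = (180 × 8.20)/188.2 = 7.84 kΩ.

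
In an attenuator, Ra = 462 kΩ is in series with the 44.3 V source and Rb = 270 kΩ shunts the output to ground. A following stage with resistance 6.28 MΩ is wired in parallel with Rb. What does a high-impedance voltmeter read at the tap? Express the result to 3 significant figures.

V_out ≈ 15.9 V

The load sits in parallel with Rb: Rb‖R_L = (270 × 6280) / (270 + 6280) = 258.9 kΩ.
V_out = 44.3 × 258.9 / (462 + 258.9) = 44.3 × 258.9/720.9 = 15.9 V.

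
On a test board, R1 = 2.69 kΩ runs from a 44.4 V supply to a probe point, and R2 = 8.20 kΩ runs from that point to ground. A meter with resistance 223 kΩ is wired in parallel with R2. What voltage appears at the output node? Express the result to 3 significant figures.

The load sits in parallel with R2: R2‖R_L = (8.20 × 223) / (8.20 + 223) = 7.909 kΩ.
V_out = 44.4 × 7.909 / (2.69 + 7.909) = 44.4 × 7.909/10.60 = 33.1 V.
(Unloaded it would have been 33.4 V.)

V_out ≈ 33.1 V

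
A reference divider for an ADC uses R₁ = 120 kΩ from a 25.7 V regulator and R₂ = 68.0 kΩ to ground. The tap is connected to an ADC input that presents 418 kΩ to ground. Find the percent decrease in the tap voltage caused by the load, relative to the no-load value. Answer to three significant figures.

Unloaded V = 25.7 × 68.0/188.0 = 9.2957 V.
Loaded: R₂‖R_L = 58.49 kΩ, giving V = 25.7 × 58.49/178.5 = 8.4213 V.
Drop = (9.2957 − 8.4213) / 9.2957 = 9.41 %.

9.41 %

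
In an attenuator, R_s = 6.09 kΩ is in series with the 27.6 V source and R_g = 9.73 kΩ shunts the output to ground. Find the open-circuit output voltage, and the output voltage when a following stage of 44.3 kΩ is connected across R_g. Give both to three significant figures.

Unloaded: 17.0 V; loaded: 15.7 V

Open-circuit: V = 27.6 × 9.73/(6.09 + 9.73) = 17.0 V.
With the load, R_g becomes R_g‖R_L = 7.978 kΩ, so V = 27.6 × 7.978/14.07 = 15.7 V.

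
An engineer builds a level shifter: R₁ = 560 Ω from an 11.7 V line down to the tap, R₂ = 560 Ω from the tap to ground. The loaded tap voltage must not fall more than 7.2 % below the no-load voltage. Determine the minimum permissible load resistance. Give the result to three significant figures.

Output resistance R_th = R₁‖R₂ = (560 × 560)/1120 = 280.0 Ω.
The fractional drop is R_th/(R_th + R_L); requiring this ≤ 0.0720 gives R_L ≥ R_th(1/0.0720 − 1) = 280.0 × 12.89 = 3.61 kΩ.

R_L(min) ≈ 3.61 kΩ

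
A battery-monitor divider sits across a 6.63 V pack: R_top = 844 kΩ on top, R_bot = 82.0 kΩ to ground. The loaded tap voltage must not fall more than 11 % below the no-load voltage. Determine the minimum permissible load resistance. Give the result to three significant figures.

Output resistance R_th = R_top‖R_bot = (844 × 82.0)/926.0 = 74.74 kΩ.
The fractional drop is R_th/(R_th + R_L); requiring this ≤ 0.110 gives R_L ≥ R_th(1/0.110 − 1) = 74.74 × 8.091 = 605 kΩ.

R_L(min) ≈ 605 kΩ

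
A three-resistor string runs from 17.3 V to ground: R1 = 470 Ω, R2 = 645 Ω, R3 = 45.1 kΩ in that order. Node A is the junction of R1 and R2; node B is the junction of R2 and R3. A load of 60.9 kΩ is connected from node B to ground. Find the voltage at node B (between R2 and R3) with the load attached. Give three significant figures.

At node B, R3 is in parallel with the load: R3‖R_L = 25910 Ω.
Below node A the resistance is R2 + (R3‖R_L) = 26560 Ω, so V_A = 17.3 × 26560/27030 = 17.00 V.
Then V_B = V_A × (R3‖R_L)/(R2 + R3‖R_L) = 17.00 × 25910/26560 = 16.6 V.

V ≈ 16.6 V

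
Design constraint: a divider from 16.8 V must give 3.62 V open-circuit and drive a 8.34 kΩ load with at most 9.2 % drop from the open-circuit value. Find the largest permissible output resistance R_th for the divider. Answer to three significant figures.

R_th ≤ 845 Ω

Loading drop = R_th/(R_th + R_L) ≤ 0.0920, so R_th ≤ R_L · ε/(1−ε) = 8.34 kΩ × 0.0920/0.9080 = 845 Ω.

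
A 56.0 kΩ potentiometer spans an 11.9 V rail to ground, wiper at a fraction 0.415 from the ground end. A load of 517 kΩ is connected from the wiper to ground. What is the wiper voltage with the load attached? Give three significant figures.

The wiper splits the pot into (1−α)R = 32.76 kΩ above and αR = 23.24 kΩ below.
Lower section ‖ load = 22.24 kΩ.
V_wiper = 11.9 × 22.24/(32.76 + 22.24) = 4.81 V.

V ≈ 4.81 V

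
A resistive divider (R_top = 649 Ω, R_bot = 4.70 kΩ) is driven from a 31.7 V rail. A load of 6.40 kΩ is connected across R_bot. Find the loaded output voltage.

The load sits in parallel with R_bot: R_bot‖R_L = (4700 × 6400) / (4700 + 6400) = 2710 Ω.
V_out = 31.7 × 2710 / (649 + 2710) = 31.7 × 2710/3359 = 25.6 V.

V_out ≈ 25.6 V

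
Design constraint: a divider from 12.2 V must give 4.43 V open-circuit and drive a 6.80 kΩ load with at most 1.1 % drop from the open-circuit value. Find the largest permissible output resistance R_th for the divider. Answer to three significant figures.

R_th ≤ 75.6 Ω

Loading drop = R_th/(R_th + R_L) ≤ 0.0110, so R_th ≤ R_L · ε/(1−ε) = 6.80 kΩ × 0.0110/0.9890 = 75.6 Ω.
(Any R1, R2 with R2/(R1+R2) = 0.363 and R1‖R2 ≤ 75.6 Ω will meet the spec.)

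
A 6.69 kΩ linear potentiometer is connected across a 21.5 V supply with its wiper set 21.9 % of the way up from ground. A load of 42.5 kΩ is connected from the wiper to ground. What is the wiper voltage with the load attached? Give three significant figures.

The wiper splits the pot into (1−α)R = 5.225 kΩ above and αR = 1.465 kΩ below.
Lower section ‖ load = 1.416 kΩ.
V_wiper = 21.5 × 1.416/(5.225 + 1.416) = 4.59 V.

V ≈ 4.59 V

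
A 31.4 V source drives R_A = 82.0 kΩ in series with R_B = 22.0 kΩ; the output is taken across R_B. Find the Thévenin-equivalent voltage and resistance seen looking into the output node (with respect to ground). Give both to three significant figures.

V_th = 6.64 V, R_th = 17.3 kΩ

V_th is the open-circuit tap voltage: 31.4 × 22.0/(82.0 + 22.0) = 6.64 V.
With the supply zeroed, R_A and R_B appear in parallel from the tap: R_th = R_A‖R_B = (82.0 × 22.0)/104.0 = 17.3 kΩ.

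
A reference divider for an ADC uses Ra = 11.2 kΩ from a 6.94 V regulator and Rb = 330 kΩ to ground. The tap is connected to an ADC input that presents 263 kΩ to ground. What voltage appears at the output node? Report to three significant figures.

V_out ≈ 6.45 V

The load sits in parallel with Rb: Rb‖R_L = (330 × 263) / (330 + 263) = 146.4 kΩ.
V_out = 6.94 × 146.4 / (11.2 + 146.4) = 6.94 × 146.4/157.6 = 6.45 V.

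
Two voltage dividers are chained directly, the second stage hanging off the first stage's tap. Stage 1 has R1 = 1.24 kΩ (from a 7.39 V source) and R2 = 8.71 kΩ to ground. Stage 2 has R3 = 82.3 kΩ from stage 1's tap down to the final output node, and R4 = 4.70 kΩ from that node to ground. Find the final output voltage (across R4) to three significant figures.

Stage 2 presents R3+R4 = 87.00 kΩ as a load on stage 1's tap.
Stage 1's lower leg becomes R2‖(R3+R4) = 7.917 kΩ, so V_mid = 7.39 × 7.917/9.157 = 6.389 V.
Stage 2 is itself unloaded: V_out = V_mid × R4/(R3+R4) = 6.389 × 4.70/87.00 = 0.345 V.

V_out ≈ 0.345 V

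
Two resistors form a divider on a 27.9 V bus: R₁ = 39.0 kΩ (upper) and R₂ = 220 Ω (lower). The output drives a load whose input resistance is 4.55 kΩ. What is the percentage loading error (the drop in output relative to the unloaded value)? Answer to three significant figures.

The divider's output (Thévenin) resistance is R₁‖R₂ = 218.8 Ω.
Fractional drop under load = R_th/(R_th + R_L) = 218.8 / (218.8 + 4550) = 0.04587.
So the output falls by 4.59 %.

4.59 %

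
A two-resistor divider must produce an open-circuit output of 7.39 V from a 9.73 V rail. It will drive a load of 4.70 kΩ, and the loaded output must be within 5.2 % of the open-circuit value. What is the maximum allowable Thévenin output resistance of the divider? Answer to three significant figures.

Loading drop = R_th/(R_th + R_L) ≤ 0.0520, so R_th ≤ R_L · ε/(1−ε) = 4.70 kΩ × 0.0520/0.9480 = 258 Ω.

R_th ≤ 258 Ω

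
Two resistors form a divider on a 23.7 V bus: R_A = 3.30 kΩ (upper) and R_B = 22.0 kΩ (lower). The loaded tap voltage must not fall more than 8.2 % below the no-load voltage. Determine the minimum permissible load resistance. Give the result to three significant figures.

R_L(min) ≈ 32.1 kΩ

Output resistance R_th = R_A‖R_B = (3.30 × 22.0)/25.30 = 2.870 kΩ.
The fractional drop is R_th/(R_th + R_L); requiring this ≤ 0.0820 gives R_L ≥ R_th(1/0.0820 − 1) = 2.870 × 11.20 = 32.1 kΩ.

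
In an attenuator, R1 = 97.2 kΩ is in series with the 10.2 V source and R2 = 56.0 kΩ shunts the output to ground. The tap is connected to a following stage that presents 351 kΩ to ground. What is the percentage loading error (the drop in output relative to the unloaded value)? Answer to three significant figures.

Unloaded V = 10.2 × 56.0/153.2 = 3.7285 V.
Loaded: R2‖R_L = 48.29 kΩ, giving V = 10.2 × 48.29/145.5 = 3.3857 V.
Drop = (3.7285 − 3.3857) / 3.7285 = 9.19 %.

9.19 %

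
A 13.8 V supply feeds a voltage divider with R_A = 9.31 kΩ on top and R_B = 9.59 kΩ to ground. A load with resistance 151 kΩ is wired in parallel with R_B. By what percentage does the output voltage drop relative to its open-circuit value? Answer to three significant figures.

3.03 %

The divider's output (Thévenin) resistance is R_A‖R_B = 4.724 kΩ.
Fractional drop under load = R_th/(R_th + R_L) = 4.724 / (4.724 + 151) = 0.03034.
So the output falls by 3.03 %.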